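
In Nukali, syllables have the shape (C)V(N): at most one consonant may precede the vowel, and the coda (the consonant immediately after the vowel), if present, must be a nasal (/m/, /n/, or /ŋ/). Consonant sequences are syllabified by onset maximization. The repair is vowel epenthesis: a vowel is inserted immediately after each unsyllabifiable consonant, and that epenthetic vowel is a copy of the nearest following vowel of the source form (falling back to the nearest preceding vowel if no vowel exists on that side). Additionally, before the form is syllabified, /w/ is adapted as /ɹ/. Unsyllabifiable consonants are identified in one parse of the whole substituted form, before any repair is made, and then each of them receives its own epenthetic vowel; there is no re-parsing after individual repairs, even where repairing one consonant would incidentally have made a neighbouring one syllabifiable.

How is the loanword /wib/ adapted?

ɹibi

Substitution: /w/ → /ɹ/, giving /ɹib/.
Syllabifying with onset maximization leaves /b/ stranded (only a nasal (/m/, /n/, or /ŋ/) is licensed in coda position; onsets are limited to one consonant).
Epenthesis after each stranded consonant: /b/ → /bi/.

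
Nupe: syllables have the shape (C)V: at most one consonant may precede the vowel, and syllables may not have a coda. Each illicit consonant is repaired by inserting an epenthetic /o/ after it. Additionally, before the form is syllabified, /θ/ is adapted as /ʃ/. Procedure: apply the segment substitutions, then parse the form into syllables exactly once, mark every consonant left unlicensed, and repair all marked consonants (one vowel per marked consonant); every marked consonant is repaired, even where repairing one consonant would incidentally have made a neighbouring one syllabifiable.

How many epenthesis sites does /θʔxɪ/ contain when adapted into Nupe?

After substitution the input is /ʃʔxɪ/.
The unsyllabifiable consonants are /ʃ/, /ʔ/; each receives one epenthetic vowel.

2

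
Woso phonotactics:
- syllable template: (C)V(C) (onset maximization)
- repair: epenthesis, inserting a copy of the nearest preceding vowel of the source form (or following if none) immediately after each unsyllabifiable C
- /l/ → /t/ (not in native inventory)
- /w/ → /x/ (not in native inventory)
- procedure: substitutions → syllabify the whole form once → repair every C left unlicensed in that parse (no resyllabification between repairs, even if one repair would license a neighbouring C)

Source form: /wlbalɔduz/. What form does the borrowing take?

xatabatɔduz

Substitution: /w/ → /x/, /l/ → /t/, giving /xtbatɔduz/.
Under (C)V(C), the unsyllabifiable consonants are /x/, /t/ (at most one coda consonant is licensed; onsets are limited to one consonant).
Each unlicensed consonant becomes the onset of a new syllable: /x/ → /xa/, /t/ → /ta/.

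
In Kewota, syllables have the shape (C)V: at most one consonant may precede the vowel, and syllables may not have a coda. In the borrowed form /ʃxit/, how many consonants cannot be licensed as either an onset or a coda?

2

Syllabifying with onset maximization leaves /ʃ/, /t/ stranded (no codas are permitted; onsets are limited to one consonant).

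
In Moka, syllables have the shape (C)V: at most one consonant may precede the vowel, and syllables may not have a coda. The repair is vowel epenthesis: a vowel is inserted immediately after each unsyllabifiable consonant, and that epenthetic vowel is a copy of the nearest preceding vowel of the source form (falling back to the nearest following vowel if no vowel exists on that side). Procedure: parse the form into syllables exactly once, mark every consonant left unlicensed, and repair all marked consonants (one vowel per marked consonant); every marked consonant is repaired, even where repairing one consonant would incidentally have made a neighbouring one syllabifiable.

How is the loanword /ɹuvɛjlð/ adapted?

ɹuvɛjɛlɛðɛ

Syllabifying with onset maximization leaves /j/, /l/, /ð/ stranded (no codas are permitted; onsets are limited to one consonant).
Each unlicensed consonant becomes the onset of a new syllable: /j/ → /jɛ/, /l/ → /lɛ/, /ð/ → /ðɛ/.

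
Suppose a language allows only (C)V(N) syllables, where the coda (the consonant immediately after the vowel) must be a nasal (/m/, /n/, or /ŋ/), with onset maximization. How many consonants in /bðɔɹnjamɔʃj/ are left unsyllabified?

5

The consonants /b/, /ɹ/, /n/, /ʃ/, /j/ cannot be parsed into a legal (C)V(N) syllable (only a nasal (/m/, /n/, or /ŋ/) is licensed in coda position; onsets are limited to one consonant).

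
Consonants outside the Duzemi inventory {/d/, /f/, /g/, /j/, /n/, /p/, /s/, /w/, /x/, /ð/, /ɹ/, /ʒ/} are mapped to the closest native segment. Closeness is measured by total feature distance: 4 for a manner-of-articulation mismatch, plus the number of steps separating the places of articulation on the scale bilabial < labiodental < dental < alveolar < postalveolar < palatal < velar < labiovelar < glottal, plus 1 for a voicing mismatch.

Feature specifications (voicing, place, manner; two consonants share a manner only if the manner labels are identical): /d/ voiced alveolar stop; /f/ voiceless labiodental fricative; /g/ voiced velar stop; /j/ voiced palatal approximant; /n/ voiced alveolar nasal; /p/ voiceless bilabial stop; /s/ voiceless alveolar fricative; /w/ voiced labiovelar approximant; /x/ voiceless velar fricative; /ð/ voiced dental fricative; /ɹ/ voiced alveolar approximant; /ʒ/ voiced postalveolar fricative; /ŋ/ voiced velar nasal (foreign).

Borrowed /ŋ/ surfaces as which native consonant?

n

/n/ is closest: same manner (nasal), place distance 3 (velar→alveolar), same voicing; total 3. Next closest is /g/ at distance 4.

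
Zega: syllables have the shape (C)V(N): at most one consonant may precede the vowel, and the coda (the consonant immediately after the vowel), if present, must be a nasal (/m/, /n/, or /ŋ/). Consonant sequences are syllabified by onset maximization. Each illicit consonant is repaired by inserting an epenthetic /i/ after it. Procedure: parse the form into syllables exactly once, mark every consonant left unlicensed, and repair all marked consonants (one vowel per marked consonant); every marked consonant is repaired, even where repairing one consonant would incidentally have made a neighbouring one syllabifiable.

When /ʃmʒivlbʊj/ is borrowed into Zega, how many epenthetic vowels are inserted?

The unsyllabifiable consonants are /ʃ/, /m/, /v/, /l/, /j/; each receives one epenthetic vowel.

5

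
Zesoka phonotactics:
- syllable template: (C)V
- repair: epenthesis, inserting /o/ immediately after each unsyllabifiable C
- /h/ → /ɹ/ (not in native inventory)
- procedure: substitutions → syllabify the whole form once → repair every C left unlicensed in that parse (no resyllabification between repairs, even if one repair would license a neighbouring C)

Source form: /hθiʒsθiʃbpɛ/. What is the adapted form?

Substitution: /h/ → /ɹ/, giving /ɹθiʒsθiʃbpɛ/.
Syllabifying with onset maximization leaves /ɹ/, /ʒ/, /s/, /ʃ/, /b/ stranded (no codas are permitted; onsets are limited to one consonant).
Each unlicensed consonant becomes the onset of a new syllable: /ɹ/ → /ɹo/, /ʒ/ → /ʒo/, /s/ → /so/, /ʃ/ → /ʃo/, /b/ → /bo/.

ɹoθiʒosoθiʃobopɛ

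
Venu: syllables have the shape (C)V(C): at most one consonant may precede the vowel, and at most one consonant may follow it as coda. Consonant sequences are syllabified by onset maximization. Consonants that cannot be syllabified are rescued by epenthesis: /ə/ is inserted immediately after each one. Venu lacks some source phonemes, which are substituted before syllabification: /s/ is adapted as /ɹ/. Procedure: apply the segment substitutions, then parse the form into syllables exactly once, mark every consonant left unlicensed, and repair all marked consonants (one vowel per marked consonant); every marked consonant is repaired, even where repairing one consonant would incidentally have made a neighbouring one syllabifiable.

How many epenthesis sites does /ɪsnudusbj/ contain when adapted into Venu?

After substitution the input is /ɪɹnuduɹbj/.
The unsyllabifiable consonants are /b/, /j/; each receives one epenthetic vowel.

2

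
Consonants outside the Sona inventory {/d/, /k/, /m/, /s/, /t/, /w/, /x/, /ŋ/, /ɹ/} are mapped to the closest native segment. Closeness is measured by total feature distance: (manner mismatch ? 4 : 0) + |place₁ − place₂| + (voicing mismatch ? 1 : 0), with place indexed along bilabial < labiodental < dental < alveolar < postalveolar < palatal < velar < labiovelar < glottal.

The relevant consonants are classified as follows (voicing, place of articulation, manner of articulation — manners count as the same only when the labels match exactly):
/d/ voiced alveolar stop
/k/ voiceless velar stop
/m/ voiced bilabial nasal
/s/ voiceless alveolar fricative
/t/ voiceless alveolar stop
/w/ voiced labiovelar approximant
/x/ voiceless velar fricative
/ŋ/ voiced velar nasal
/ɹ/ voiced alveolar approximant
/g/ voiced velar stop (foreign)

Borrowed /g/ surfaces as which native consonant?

k

/k/ is closest: same manner (stop), place distance 0 (velar→velar), voicing differs (+1); total 1. Next closest is /d/ at distance 3.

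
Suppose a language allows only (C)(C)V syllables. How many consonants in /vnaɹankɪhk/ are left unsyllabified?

2

Syllabifying with onset maximization leaves /h/, /k/ stranded (no codas are permitted; onsets may contain at most 2 consonants).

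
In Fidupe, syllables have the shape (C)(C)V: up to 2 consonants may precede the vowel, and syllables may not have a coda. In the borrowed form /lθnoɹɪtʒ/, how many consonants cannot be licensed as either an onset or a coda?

The consonants /l/, /t/, /ʒ/ cannot be parsed into a legal (C)(C)V syllable (no codas are permitted; onsets may contain at most 2 consonants).

3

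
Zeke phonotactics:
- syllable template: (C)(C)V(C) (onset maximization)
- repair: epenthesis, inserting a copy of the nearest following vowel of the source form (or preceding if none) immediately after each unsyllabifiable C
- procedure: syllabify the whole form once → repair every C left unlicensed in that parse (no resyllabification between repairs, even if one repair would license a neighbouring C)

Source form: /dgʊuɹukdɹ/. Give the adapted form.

Under (C)(C)V(C), the unsyllabifiable consonants are /d/, /ɹ/ (at most one coda consonant is licensed; onsets may contain at most 2 consonants).
Each unlicensed consonant becomes the onset of a new syllable: /d/ → /du/, /ɹ/ → /ɹu/.

dgʊuɹukduɹu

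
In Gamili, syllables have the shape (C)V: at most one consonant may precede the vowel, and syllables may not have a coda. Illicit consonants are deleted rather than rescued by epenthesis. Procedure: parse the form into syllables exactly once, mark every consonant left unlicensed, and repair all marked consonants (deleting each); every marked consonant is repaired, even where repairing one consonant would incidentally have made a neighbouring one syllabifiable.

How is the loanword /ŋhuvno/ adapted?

Under (C)V, the unsyllabifiable consonants are /ŋ/, /v/ (no codas are permitted; onsets are limited to one consonant).
Deletion applies to /ŋ/, /v/.

huno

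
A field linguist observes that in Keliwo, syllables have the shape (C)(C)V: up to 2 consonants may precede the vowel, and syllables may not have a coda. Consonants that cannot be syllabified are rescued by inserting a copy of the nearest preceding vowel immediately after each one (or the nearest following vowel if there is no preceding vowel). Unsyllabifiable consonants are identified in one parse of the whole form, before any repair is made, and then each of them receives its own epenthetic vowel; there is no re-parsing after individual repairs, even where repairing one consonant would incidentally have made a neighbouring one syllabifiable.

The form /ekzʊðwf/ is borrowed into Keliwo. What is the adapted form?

The consonants /ð/, /w/, /f/ cannot be parsed into a legal (C)(C)V syllable (no codas are permitted; onsets may contain at most 2 consonants).
Each unlicensed consonant becomes the onset of a new syllable: /ð/ → /ðʊ/, /w/ → /wʊ/, /f/ → /fʊ/.

ekzʊðʊwʊfʊ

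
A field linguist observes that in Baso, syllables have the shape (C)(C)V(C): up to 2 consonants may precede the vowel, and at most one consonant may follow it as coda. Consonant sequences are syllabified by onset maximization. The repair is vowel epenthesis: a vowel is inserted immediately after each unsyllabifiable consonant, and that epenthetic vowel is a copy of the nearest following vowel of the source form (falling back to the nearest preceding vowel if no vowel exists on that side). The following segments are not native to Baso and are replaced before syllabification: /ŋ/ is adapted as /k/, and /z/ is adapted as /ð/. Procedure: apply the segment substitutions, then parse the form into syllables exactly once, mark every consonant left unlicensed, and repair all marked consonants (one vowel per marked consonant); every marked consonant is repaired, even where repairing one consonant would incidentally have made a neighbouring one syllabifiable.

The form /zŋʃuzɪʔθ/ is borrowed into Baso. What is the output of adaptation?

Substitution: /z/ → /ð/, /ŋ/ → /k/, giving /ðkʃuðɪʔθ/.
Under (C)(C)V(C), the unsyllabifiable consonants are /ð/, /θ/ (at most one coda consonant is licensed; onsets may contain at most 2 consonants).
Each unlicensed consonant becomes the onset of a new syllable: /ð/ → /ðu/, /θ/ → /θɪ/.

ðukʃuðɪʔθɪ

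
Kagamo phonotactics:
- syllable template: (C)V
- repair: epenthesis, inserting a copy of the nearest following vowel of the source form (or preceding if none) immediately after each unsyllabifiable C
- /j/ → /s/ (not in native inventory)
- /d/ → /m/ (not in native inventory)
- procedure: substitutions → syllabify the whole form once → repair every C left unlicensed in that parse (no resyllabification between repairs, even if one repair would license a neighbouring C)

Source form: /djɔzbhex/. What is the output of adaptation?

Substitution: /d/ → /m/, /j/ → /s/, giving /msɔzbhex/.
The consonants /m/, /z/, /b/, /x/ cannot be parsed into a legal (C)V syllable (no codas are permitted; onsets are limited to one consonant).
Each unlicensed consonant becomes the onset of a new syllable: /m/ → /mɔ/, /z/ → /ze/, /b/ → /be/, /x/ → /xe/.

mɔsɔzebehexe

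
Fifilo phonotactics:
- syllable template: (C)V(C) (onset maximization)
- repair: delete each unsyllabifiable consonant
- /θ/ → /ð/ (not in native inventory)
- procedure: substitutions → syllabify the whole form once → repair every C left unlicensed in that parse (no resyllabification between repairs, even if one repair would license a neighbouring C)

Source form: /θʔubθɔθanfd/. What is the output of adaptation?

Substitution: /θ/ → /ð/, giving /ðʔubðɔðanfd/.
The consonants /ð/, /f/, /d/ cannot be parsed into a legal (C)V(C) syllable (at most one coda consonant is licensed; onsets are limited to one consonant).
Deletion applies to /ð/, /f/, /d/.

ʔubðɔðan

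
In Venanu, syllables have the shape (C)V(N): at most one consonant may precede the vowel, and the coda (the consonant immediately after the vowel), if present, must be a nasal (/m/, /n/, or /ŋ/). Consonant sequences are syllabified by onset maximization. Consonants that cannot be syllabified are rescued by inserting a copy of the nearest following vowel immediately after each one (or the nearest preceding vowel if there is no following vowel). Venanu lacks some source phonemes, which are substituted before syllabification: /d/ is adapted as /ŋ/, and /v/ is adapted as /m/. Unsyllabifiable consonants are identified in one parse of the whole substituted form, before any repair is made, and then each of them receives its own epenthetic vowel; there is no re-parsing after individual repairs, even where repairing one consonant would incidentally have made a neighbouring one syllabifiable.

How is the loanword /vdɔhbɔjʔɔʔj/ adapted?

mɔŋɔhɔbɔjɔʔɔʔɔjɔ

Substitution: /v/ → /m/, /d/ → /ŋ/, giving /mŋɔhbɔjʔɔʔj/.
Under (C)V(N), the unsyllabifiable consonants are /m/, /h/, /j/, /ʔ/, /j/ (only a nasal (/m/, /n/, or /ŋ/) is licensed in coda position; onsets are limited to one consonant).
Epenthesis after each stranded consonant: /m/ → /mɔ/, /h/ → /hɔ/, /j/ → /jɔ/, /ʔ/ → /ʔɔ/, /j/ → /jɔ/.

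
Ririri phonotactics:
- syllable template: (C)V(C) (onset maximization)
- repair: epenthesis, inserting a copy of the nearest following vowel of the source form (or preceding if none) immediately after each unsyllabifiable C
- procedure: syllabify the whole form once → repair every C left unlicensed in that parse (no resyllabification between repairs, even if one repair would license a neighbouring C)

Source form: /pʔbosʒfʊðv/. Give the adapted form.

poʔobosʒʊfʊðvʊ

Under (C)V(C), the unsyllabifiable consonants are /p/, /ʔ/, /ʒ/, /v/ (at most one coda consonant is licensed; onsets are limited to one consonant).
Inserting the epenthetic vowel yields /p/ → /po/, /ʔ/ → /ʔo/, /ʒ/ → /ʒʊ/, /v/ → /vʊ/.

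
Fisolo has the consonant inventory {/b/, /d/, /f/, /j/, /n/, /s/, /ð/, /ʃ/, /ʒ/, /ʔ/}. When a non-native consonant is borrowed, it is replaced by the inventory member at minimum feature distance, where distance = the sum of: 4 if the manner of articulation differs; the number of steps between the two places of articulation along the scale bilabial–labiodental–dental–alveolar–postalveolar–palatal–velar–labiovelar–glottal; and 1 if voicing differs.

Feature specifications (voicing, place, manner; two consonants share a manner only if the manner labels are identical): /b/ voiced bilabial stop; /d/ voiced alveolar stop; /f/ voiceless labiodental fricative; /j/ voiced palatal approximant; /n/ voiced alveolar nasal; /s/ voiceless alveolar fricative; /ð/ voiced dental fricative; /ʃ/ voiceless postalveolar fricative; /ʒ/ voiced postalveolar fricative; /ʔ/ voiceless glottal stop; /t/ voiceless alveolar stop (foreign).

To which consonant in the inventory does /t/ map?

d

/d/ is closest: same manner (stop), place distance 0 (alveolar→alveolar), voicing differs (+1); total 1. Next closest is /b/ at distance 4.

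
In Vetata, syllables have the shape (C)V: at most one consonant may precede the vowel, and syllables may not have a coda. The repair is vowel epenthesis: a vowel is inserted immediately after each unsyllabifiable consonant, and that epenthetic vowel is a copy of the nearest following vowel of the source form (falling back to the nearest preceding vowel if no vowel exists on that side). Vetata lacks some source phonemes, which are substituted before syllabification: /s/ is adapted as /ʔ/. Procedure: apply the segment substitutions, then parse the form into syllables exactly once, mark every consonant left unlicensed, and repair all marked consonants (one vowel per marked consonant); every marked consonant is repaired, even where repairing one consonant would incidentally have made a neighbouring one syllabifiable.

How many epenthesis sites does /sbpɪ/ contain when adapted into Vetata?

After substitution the input is /ʔbpɪ/.
The unsyllabifiable consonants are /ʔ/, /b/; each receives one epenthetic vowel.

2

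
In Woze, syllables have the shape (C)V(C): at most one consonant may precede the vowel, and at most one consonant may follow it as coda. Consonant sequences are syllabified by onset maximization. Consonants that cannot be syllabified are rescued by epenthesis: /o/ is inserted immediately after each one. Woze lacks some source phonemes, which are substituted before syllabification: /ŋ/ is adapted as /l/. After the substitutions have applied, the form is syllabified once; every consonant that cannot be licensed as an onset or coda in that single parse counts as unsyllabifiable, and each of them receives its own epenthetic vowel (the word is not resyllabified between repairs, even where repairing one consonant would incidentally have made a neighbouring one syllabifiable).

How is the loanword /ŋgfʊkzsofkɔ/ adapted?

logofʊkzosofkɔ

Substitution: /ŋ/ → /l/, giving /lgfʊkzsofkɔ/.
Syllabifying with onset maximization leaves /l/, /g/, /z/ stranded (at most one coda consonant is licensed; onsets are limited to one consonant).
Epenthesis after each stranded consonant: /l/ → /lo/, /g/ → /go/, /z/ → /zo/.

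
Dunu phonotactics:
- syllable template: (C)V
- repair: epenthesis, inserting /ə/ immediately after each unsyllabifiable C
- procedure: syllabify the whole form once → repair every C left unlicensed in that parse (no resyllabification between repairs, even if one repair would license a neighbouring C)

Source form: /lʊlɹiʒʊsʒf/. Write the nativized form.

lʊləɹiʒʊsəʒəfə

Under (C)V, the unsyllabifiable consonants are /l/, /s/, /ʒ/, /f/ (no codas are permitted; onsets are limited to one consonant).
Epenthesis after each stranded consonant: /l/ → /lə/, /s/ → /sə/, /ʒ/ → /ʒə/, /f/ → /fə/.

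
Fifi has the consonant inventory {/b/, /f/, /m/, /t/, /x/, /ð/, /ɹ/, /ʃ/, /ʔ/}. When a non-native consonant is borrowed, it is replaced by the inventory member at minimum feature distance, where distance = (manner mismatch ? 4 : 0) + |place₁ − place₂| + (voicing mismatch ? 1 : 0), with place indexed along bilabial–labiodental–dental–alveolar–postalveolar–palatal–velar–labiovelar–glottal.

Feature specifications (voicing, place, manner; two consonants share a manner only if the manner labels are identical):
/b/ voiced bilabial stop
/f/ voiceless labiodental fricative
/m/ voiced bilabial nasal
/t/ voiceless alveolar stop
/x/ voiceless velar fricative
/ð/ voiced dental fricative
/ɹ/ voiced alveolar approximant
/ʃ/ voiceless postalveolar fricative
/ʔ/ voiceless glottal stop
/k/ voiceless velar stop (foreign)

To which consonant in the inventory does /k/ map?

/ʔ/ is closest: same manner (stop), place distance 2 (velar→glottal), same voicing; total 2. Next closest is /t/ at distance 3.

ʔ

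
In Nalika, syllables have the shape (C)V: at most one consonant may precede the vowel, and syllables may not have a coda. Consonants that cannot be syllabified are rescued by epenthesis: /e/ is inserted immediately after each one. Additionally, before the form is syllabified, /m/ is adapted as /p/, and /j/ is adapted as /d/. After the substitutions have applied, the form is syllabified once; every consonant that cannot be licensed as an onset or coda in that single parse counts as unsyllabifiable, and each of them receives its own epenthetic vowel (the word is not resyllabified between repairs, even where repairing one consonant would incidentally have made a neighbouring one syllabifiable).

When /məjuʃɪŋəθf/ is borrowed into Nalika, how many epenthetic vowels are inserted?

After substitution the input is /pəduʃɪŋəθf/.
The unsyllabifiable consonants are /θ/, /f/; each receives one epenthetic vowel.

2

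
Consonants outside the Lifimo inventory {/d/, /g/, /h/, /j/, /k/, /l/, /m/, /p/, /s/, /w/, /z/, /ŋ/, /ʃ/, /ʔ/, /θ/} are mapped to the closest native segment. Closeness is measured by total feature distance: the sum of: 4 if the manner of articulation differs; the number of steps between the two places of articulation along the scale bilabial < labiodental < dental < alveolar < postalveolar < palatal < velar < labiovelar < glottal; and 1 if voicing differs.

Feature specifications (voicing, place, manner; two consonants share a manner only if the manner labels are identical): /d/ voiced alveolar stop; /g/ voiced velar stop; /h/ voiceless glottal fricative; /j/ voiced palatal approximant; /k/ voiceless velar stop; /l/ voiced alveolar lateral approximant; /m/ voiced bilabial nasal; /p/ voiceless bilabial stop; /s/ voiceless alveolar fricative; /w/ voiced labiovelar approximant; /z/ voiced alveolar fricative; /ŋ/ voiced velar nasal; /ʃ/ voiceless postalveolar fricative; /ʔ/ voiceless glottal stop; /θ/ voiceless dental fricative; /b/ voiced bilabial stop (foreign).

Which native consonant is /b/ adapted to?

p

/p/ is closest: same manner (stop), place distance 0 (bilabial→bilabial), voicing differs (+1); total 1. Next closest is /d/ at distance 3.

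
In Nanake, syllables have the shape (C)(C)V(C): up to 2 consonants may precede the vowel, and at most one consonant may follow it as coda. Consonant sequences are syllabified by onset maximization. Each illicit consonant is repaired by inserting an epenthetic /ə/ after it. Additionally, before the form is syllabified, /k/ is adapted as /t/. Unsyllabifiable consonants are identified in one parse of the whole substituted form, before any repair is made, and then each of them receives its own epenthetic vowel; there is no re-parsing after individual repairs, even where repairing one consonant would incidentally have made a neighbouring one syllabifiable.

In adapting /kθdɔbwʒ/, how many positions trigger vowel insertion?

After substitution the input is /tθdɔbwʒ/.
The unsyllabifiable consonants are /t/, /w/, /ʒ/; each receives one epenthetic vowel.

3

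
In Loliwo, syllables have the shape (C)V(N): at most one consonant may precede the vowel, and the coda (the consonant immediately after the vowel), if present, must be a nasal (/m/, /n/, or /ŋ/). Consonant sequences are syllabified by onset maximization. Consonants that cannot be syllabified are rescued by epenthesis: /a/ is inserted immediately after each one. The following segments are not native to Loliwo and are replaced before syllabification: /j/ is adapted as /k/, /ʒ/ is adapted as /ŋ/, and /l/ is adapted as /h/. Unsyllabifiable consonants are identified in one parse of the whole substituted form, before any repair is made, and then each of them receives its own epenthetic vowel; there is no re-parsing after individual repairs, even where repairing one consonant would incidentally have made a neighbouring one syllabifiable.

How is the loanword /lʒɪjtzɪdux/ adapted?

haŋɪkatazɪduxa

Substitution: /l/ → /h/, /ʒ/ → /ŋ/, /j/ → /k/, giving /hŋɪktzɪdux/.
Syllabifying with onset maximization leaves /h/, /k/, /t/, /x/ stranded (only a nasal (/m/, /n/, or /ŋ/) is licensed in coda position; onsets are limited to one consonant).
Each unlicensed consonant becomes the onset of a new syllable: /h/ → /ha/, /k/ → /ka/, /t/ → /ta/, /x/ → /xa/.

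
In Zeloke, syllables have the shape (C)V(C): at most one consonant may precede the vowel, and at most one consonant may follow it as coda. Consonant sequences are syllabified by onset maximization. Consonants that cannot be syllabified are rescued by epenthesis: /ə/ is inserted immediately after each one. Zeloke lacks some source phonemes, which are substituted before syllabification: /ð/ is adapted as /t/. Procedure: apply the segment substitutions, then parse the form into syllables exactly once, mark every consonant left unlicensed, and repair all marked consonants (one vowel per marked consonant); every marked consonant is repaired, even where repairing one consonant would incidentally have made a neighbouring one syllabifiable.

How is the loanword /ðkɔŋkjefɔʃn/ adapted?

Substitution: /ð/ → /t/, giving /tkɔŋkjefɔʃn/.
The consonants /t/, /k/, /n/ cannot be parsed into a legal (C)V(C) syllable (at most one coda consonant is licensed; onsets are limited to one consonant).
Inserting the epenthetic vowel yields /t/ → /tə/, /k/ → /kə/, /n/ → /nə/.

təkɔŋkəjefɔʃnə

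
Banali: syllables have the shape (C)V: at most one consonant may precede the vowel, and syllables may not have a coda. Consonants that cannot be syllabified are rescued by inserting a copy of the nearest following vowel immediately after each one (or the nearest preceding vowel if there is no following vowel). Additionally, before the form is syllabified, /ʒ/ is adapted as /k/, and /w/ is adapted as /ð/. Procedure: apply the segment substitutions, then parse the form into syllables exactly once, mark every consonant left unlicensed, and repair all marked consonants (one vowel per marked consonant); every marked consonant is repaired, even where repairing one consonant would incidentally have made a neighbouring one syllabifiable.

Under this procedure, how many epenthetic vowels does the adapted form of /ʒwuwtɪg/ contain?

After substitution the input is /kðuðtɪg/.
The unsyllabifiable consonants are /k/, /ð/, /g/; each receives one epenthetic vowel.

3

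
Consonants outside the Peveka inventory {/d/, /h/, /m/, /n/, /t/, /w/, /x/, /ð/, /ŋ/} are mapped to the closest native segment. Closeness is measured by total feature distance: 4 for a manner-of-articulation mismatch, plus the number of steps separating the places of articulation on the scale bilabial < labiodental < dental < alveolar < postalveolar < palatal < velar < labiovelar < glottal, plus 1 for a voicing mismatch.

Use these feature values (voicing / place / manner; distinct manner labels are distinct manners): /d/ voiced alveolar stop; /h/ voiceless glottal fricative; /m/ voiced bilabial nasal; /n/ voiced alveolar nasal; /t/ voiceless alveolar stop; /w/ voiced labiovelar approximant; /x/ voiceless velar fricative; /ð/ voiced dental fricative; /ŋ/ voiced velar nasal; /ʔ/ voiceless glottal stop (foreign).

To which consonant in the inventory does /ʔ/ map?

/h/ is closest: manner differs (stop→fricative, +4), place distance 0 (glottal→glottal), same voicing; total 4. Next closest is /t/ at distance 5.

h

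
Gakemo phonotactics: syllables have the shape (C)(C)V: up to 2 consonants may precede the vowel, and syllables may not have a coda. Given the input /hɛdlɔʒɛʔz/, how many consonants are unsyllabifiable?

The consonants /ʔ/, /z/ cannot be parsed into a legal (C)(C)V syllable (no codas are permitted; onsets may contain at most 2 consonants).

2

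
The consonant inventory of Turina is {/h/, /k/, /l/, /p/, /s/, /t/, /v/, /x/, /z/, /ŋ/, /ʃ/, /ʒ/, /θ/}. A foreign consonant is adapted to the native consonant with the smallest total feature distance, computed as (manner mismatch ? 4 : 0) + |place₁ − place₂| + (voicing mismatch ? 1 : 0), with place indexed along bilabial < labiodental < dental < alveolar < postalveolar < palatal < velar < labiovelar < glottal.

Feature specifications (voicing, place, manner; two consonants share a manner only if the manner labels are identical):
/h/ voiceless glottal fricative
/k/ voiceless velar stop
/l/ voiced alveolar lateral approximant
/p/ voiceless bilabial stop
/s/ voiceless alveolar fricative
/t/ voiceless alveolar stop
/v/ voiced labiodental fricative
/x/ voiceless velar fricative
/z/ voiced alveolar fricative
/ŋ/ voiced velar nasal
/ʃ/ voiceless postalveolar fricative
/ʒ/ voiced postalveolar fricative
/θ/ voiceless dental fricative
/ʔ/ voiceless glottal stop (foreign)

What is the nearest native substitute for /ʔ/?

/k/ is closest: same manner (stop), place distance 2 (glottal→velar), same voicing; total 2. Next closest is /h/ at distance 4.

k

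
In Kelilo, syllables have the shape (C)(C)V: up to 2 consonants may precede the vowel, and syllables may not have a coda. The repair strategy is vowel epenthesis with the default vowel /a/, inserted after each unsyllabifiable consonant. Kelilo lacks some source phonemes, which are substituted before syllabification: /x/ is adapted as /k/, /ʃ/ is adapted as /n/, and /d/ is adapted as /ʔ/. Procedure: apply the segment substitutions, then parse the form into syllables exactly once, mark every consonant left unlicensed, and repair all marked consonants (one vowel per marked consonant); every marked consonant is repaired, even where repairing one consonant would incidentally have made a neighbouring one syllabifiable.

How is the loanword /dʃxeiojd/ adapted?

Substitution: /d/ → /ʔ/, /ʃ/ → /n/, /x/ → /k/, giving /ʔnkeiojʔ/.
Under (C)(C)V, the unsyllabifiable consonants are /ʔ/, /j/, /ʔ/ (no codas are permitted; onsets may contain at most 2 consonants).
Each unlicensed consonant becomes the onset of a new syllable: /ʔ/ → /ʔa/, /j/ → /ja/, /ʔ/ → /ʔa/.

ʔankeiojaʔa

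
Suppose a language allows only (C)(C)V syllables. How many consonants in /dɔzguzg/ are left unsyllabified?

Under (C)(C)V, the unsyllabifiable consonants are /z/, /g/ (no codas are permitted; onsets may contain at most 2 consonants).

2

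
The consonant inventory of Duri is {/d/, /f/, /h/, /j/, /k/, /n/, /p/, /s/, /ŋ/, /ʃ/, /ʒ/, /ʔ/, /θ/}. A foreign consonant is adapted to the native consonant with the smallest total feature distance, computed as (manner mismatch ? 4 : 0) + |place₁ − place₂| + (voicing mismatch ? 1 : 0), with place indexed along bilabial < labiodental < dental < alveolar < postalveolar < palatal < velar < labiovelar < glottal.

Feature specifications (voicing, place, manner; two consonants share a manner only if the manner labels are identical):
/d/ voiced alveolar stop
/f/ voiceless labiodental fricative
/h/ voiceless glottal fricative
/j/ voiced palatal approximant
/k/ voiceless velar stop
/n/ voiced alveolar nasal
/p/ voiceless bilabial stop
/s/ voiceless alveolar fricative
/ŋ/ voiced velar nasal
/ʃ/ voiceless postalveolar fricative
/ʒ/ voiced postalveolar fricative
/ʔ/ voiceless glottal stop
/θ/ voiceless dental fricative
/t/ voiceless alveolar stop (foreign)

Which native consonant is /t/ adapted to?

/d/ is closest: same manner (stop), place distance 0 (alveolar→alveolar), voicing differs (+1); total 1. Next closest is /k/ at distance 3.

d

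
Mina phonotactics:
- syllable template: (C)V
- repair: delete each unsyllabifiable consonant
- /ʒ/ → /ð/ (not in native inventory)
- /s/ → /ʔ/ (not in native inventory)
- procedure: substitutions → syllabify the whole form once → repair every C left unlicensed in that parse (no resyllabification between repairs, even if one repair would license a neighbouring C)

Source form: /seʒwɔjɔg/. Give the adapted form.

Substitution: /s/ → /ʔ/, /ʒ/ → /ð/, giving /ʔeðwɔjɔg/.
Syllabifying with onset maximization leaves /ð/, /g/ stranded (no codas are permitted; onsets are limited to one consonant).
Deleting the stranded consonants removes /ð/, /g/.

ʔewɔjɔ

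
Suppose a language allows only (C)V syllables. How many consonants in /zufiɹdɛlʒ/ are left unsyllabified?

The consonants /ɹ/, /l/, /ʒ/ cannot be parsed into a legal (C)V syllable (no codas are permitted; onsets are limited to one consonant).

3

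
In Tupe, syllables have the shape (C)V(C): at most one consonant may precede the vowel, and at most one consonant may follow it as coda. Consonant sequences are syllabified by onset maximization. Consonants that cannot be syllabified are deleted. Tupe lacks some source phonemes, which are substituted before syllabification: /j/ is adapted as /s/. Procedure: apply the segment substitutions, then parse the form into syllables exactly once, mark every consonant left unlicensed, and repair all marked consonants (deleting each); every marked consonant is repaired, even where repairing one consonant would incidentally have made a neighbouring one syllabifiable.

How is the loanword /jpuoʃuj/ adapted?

Substitution: /j/ → /s/, giving /spuoʃus/.
Syllabifying with onset maximization leaves /s/ stranded (at most one coda consonant is licensed; onsets are limited to one consonant).
Deleting the stranded consonants removes /s/.

puoʃus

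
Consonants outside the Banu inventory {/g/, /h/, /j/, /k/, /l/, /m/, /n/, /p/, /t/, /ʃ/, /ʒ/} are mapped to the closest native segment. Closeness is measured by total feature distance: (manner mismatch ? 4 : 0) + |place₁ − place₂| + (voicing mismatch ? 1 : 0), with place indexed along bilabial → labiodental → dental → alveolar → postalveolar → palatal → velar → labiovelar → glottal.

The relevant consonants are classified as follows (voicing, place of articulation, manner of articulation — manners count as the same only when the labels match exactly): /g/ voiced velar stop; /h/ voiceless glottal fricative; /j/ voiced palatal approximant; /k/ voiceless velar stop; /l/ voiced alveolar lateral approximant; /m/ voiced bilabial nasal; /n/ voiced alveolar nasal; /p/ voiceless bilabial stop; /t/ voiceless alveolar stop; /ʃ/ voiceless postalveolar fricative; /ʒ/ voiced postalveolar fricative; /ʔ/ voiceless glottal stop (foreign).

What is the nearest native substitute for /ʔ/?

k

/k/ is closest: same manner (stop), place distance 2 (glottal→velar), same voicing; total 2. Next closest is /g/ at distance 3.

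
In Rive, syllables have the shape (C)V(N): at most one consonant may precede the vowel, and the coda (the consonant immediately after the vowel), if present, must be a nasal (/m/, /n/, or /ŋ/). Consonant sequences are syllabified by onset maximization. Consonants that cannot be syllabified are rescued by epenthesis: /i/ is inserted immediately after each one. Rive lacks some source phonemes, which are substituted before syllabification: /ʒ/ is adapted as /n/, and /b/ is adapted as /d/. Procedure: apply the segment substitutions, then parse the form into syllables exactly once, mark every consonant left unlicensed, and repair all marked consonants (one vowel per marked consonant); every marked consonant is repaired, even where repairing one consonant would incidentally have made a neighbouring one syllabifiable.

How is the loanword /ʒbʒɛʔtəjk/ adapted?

nidinɛʔitəjiki

Substitution: /ʒ/ → /n/, /b/ → /d/, giving /ndnɛʔtəjk/.
Under (C)V(N), the unsyllabifiable consonants are /n/, /d/, /ʔ/, /j/, /k/ (only a nasal (/m/, /n/, or /ŋ/) is licensed in coda position; onsets are limited to one consonant).
Each unlicensed consonant becomes the onset of a new syllable: /n/ → /ni/, /d/ → /di/, /ʔ/ → /ʔi/, /j/ → /ji/, /k/ → /ki/.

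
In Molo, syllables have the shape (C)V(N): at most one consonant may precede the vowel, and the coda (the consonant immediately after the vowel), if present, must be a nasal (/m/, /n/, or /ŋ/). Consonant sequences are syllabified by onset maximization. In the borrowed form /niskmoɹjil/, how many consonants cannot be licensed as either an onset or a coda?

4

Under (C)V(N), the unsyllabifiable consonants are /s/, /k/, /ɹ/, /l/ (only a nasal (/m/, /n/, or /ŋ/) is licensed in coda position; onsets are limited to one consonant).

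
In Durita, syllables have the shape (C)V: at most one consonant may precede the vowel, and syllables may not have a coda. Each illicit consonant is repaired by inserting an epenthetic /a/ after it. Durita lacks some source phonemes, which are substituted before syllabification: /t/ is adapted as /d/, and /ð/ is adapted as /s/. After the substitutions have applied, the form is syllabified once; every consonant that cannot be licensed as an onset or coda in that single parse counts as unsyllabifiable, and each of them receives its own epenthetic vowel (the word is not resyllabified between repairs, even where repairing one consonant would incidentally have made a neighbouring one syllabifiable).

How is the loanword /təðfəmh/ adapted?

Substitution: /t/ → /d/, /ð/ → /s/, giving /dəsfəmh/.
The consonants /s/, /m/, /h/ cannot be parsed into a legal (C)V syllable (no codas are permitted; onsets are limited to one consonant).
Epenthesis after each stranded consonant: /s/ → /sa/, /m/ → /ma/, /h/ → /ha/.

dəsafəmaha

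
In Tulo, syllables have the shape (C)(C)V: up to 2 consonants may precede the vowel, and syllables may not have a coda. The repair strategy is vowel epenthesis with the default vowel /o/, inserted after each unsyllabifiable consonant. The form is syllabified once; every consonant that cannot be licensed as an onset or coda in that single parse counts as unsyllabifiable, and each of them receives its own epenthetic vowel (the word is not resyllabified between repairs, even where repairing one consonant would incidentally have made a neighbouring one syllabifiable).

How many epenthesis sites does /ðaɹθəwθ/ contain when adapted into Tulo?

The unsyllabifiable consonants are /w/, /θ/; each receives one epenthetic vowel.

2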